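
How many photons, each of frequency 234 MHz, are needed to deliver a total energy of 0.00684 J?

4.41 × 10^22 photons

Per-photon energy: E = 1.551 × 10^-25 J (from frequency = 234 MHz).
N = E_total / E_photon = 0.00684 J / 1.551 × 10^-25 J = 4.41 × 10^22.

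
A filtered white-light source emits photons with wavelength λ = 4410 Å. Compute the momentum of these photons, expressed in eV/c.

Use h = 6.62607015e-34 J·s, c = 2.99792458e8 m/s, 1 eV = 1.602176634e-19 J.
Convert to SI: λ = 4410 Å = 4.41e-7 m.
For a photon p = h/λ, so p = 1.503e-27 kg·m/s.
Converting to eV/c: p = 2.811 eV/c ≈ 2.81 eV/c.

2.81 eV/c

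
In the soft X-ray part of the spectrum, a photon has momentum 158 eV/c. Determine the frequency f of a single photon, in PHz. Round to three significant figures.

In SI units: p = 158 eV/c = 8.4440e-26 kg·m/s.
Apply f = pc/h: f = 3.820e16 Hz.
Converting to PHz: f = 38.20 PHz ≈ 38.2 PHz.

38.2 PHz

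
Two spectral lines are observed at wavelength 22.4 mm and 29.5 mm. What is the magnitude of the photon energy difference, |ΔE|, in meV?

Using E = hc/λ: E₁ = 8.868e-24 J, E₂ = 6.734e-24 J.
|ΔE| = |8.868e-24 − 6.734e-24| = 2.13e-24 J = 0.0133 meV.

0.0133 meV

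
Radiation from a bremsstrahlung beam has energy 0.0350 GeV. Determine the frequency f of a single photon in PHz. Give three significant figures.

8.46·10^6 PHz

Convert to SI: E = 0.0350 GeV = 5.6076·10^-12 J.
Apply f = E/h: f = 8.463·10^21 Hz.
Converting to PHz: f = 8.463·10^6 PHz ≈ 8.46·10^6 PHz.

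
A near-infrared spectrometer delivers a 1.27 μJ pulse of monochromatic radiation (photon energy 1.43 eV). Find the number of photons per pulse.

5.54e12 photons

Per-photon energy: E = 2.291e-19 J (from energy = 1.43 eV).
N = E_total / E_photon = 1.27e-6 J / 2.291e-19 J = 5.54e12.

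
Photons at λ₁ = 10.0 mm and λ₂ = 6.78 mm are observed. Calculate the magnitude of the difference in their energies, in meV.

0.0589 meV

Using E = hc/λ: E₁ = 1.986e-23 J, E₂ = 2.930e-23 J.
|ΔE| = |1.986e-23 − 2.930e-23| = 9.43e-24 J = 0.0589 meV.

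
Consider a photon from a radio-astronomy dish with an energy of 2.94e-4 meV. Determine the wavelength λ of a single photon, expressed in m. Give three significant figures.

(h = 6.62607015e-34 J·s, c = 2.99792458e8 m/s, 1 eV = 1.602176634e-19 J.)
Convert to SI: E = 2.94e-4 meV = 4.7104e-26 J.
Since λ = hc/E for a photon, λ = 4.217 m.
So λ ≈ 4.22 m.

4.22 m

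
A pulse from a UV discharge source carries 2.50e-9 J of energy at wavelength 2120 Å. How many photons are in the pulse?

2.67e9 photons

Per-photon energy: E = 9.370e-19 J (from wavelength = 2120 Å).
N = E_total / E_photon = 2.50e-9 J / 9.370e-19 J = 2.67e9.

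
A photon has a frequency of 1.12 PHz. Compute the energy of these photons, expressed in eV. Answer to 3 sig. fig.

(h = 6.62607015e-34 J·s, 1 eV = 1.602176634e-19 J.)
Convert to SI: f = 1.12 PHz = 1.12e15 Hz.
Apply E = hf: E = 7.421e-19 J.
Converting to eV: E = 4.632 eV ≈ 4.63 eV.

4.63 eV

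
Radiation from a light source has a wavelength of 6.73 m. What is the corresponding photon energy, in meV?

1.84 × 10^-4 meV

Take h = 6.62607015 × 10^-34 J·s, c = 2.99792458 × 10^8 m/s, 1 eV = 1.602176634 × 10^-19 J.
For a photon E = hc/λ, so E = 2.952 × 10^-26 J.
Converting to meV: E = 1.842 × 10^-4 meV ≈ 1.84 × 10^-4 meV.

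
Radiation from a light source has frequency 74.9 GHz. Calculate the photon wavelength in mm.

(c = 2.99792458e8 m/s.)
Convert to SI: f = 74.9 GHz = 7.49e10 Hz.
The photon relation is λ = c/f, giving λ = 0.004003 m.
Converting to mm: λ = 4.003 mm ≈ 4.00 mm.

4.00 mm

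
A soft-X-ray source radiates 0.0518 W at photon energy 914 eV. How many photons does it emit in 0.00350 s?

Total energy: E_total = P·t = 0.0518 × 0.00350 = 1.813·10^-4 J.
Per-photon energy: E = 1.464·10^-16 J.
N = E_total / E_photon = 1.24·10^12.

1.24·10^12 photons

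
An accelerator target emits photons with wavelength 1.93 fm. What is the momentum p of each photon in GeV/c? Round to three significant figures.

0.642 GeV/c

(h = 6.62607015 × 10^-34 J·s, c = 2.99792458 × 10^8 m/s, 1 eV = 1.602176634 × 10^-19 J.)
Convert to SI: λ = 1.93 fm = 1.93 × 10^-15 m.
For a photon p = h/λ, so p = 3.433 × 10^-19 kg·m/s.
Converting to GeV/c: p = 0.6424 GeV/c ≈ 0.642 GeV/c.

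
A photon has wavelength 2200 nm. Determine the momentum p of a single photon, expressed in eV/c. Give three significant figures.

Convert to SI: λ = 2200 nm = 2.2·10^-6 m.
For a photon p = h/λ, so p = 3.012·10^-28 kg·m/s.
Converting to eV/c: p = 0.5636 eV/c ≈ 0.564 eV/c.

0.564 eV/c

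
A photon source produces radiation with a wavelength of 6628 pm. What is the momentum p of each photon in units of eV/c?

187 eV/c

Use h = 6.62607015e-34 J·s, c = 2.99792458e8 m/s, 1 eV = 1.602176634e-19 J.
Convert to SI: λ = 6628 pm = 6.628e-9 m.
For a photon p = h/λ, so p = 9.997e-26 kg·m/s.
Converting to eV/c: p = 187.1 eV/c ≈ 187 eV/c.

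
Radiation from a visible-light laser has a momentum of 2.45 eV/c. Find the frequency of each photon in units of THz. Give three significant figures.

592 THz

Take h = 6.62607015 × 10^-34 J·s, c = 2.99792458 × 10^8 m/s, 1 eV = 1.602176634 × 10^-19 J.
In SI units: p = 2.45 eV/c = 1.3094 × 10^-27 kg·m/s.
The photon relation is f = pc/h, giving f = 5.924 × 10^14 Hz.
Converting to THz: f = 592.4 THz ≈ 592 THz.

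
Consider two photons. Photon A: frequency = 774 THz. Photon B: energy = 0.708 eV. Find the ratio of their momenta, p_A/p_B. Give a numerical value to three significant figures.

p_A = 1.711e-27 kg·m/s (from frequency = 774 THz, via p = hf/c).
p_B = 3.784e-28 kg·m/s (from energy = 0.708 eV, via p = E/c).
Ratio = 1.711e-27 / 3.784e-28 = 4.52.

4.52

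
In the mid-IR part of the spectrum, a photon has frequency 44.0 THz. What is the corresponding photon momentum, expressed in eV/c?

Take h = 6.62607015·10^-34 J·s, c = 2.99792458·10^8 m/s, 1 eV = 1.602176634·10^-19 J.
In SI units: f = 44.0 THz = 4.40·10^13 Hz.
For a photon p = hf/c, so p = 9.725·10^-29 kg·m/s.
Converting to eV/c: p = 0.1820 eV/c ≈ 0.182 eV/c.

0.182 eV/c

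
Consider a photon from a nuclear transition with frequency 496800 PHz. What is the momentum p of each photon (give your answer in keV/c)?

2050 keV/c

(h = 6.62607015 × 10^-34 J·s, c = 2.99792458 × 10^8 m/s, 1 eV = 1.602176634 × 10^-19 J.)
In SI units: f = 496800 PHz = 4.968 × 10^20 Hz.
For a photon p = hf/c, so p = 1.098 × 10^-21 kg·m/s.
Converting to keV/c: p = 2055 keV/c ≈ 2050 keV/c.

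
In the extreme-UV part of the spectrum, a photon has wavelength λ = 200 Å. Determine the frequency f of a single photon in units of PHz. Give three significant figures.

15.0 PHz

(c = 2.99792458e8 m/s.)
First convert: λ = 200 Å = 2.0e-8 m.
Apply f = c/λ: f = 1.499e16 Hz.
Converting to PHz: f = 14.99 PHz ≈ 15.0 PHz.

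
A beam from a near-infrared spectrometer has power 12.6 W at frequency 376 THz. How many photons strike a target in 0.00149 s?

Total energy: E_total = P·t = 12.6 × 0.00149 = 0.01877 J.
Per-photon energy: E = 2.491e-19 J.
N = E_total / E_photon = 7.54e16.

7.54e16 photons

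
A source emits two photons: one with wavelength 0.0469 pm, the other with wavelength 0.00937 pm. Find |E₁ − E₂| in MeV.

Using E = hc/λ: E₁ = 4.235 × 10^-12 J, E₂ = 2.120 × 10^-11 J.
|ΔE| = |4.235 × 10^-12 − 2.120 × 10^-11| = 1.70 × 10^-11 J = 106 MeV.

106 MeV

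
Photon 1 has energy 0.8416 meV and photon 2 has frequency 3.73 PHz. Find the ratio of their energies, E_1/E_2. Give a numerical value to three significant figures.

E_1 = 1.348 × 10^-22 J (from energy = 0.8416 meV, via E given directly).
E_2 = 2.472 × 10^-18 J (from frequency = 3.73 PHz, via E = hf).
Ratio = 1.348 × 10^-22 / 2.472 × 10^-18 = 5.46 × 10^-5.

5.46 × 10^-5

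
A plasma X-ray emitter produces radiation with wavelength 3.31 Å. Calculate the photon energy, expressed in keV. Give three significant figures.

3.75 keV

First convert: λ = 3.31 Å = 3.31 × 10^-10 m.
For a photon E = hc/λ, so E = 6.001 × 10^-16 J.
Converting to keV: E = 3.746 keV ≈ 3.75 keV.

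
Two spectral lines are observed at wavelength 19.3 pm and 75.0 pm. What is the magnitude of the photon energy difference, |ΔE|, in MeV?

0.0477 MeV

Using E = hc/λ: E₁ = 1.029·10^-14 J, E₂ = 2.649·10^-15 J.
|ΔE| = |1.029·10^-14 − 2.649·10^-15| = 7.64·10^-15 J = 0.0477 MeV.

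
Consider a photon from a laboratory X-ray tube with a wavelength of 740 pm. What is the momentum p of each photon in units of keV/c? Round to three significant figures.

(h = 6.62607015 × 10^-34 J·s, c = 2.99792458 × 10^8 m/s, 1 eV = 1.602176634 × 10^-19 J.)
First convert: λ = 740 pm = 7.4 × 10^-10 m.
Since p = h/λ for a photon, p = 8.954 × 10^-25 kg·m/s.
Converting to keV/c: p = 1.675 keV/c ≈ 1.68 keV/c.

1.68 keV/c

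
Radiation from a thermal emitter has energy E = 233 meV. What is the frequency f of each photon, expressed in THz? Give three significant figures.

56.3 THz

Convert to SI: E = 233 meV = 3.7331 × 10^-20 J.
The photon relation is f = E/h, giving f = 5.634 × 10^13 Hz.
Converting to THz: f = 56.34 THz ≈ 56.3 THz.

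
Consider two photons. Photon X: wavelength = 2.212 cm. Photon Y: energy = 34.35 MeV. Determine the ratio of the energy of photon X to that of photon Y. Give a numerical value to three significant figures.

E_X = 8.980·10^-24 J (from wavelength = 2.212 cm, via E = hc/λ).
E_Y = 5.503·10^-12 J (from energy = 34.35 MeV, via E given directly).
Ratio = 8.980·10^-24 / 5.503·10^-12 = 1.63·10^-12.

1.63·10^-12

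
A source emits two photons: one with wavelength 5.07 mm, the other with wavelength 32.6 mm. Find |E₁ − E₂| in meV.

0.207 meV

Using E = hc/λ: E₁ = 3.918e-23 J, E₂ = 6.093e-24 J.
|ΔE| = |3.918e-23 − 6.093e-24| = 3.31e-23 J = 0.207 meV.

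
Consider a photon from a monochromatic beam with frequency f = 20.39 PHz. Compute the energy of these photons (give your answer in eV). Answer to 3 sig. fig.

Take h = 6.62607015e-34 J·s, 1 eV = 1.602176634e-19 J.
Convert to SI: f = 20.39 PHz = 2.039e16 Hz.
Apply E = hf: E = 1.351e-17 J.
Converting to eV: E = 84.33 eV ≈ 84.3 eV.

84.3 eV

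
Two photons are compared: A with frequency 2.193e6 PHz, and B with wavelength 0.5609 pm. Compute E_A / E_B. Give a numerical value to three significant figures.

4.10

E_A = 1.453e-12 J (from frequency = 2.193e6 PHz, via E = hf).
E_B = 3.542e-13 J (from wavelength = 0.5609 pm, via E = hc/λ).
Ratio = 1.453e-12 / 3.542e-13 = 4.10.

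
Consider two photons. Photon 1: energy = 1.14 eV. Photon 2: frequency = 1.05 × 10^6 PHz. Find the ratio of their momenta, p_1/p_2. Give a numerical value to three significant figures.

p_1 = 6.092 × 10^-28 kg·m/s (from energy = 1.14 eV, via p = E/c).
p_2 = 2.321 × 10^-21 kg·m/s (from frequency = 1.05 × 10^6 PHz, via p = hf/c).
Ratio = 6.092 × 10^-28 / 2.321 × 10^-21 = 2.63 × 10^-7.

2.63 × 10^-7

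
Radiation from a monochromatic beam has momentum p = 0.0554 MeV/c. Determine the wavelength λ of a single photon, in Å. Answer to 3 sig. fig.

Use h = 6.62607015 × 10^-34 J·s, c = 2.99792458 × 10^8 m/s, 1 eV = 1.602176634 × 10^-19 J.
Convert to SI: p = 0.0554 MeV/c = 2.9607 × 10^-23 kg·m/s.
Apply λ = h/p: λ = 2.238 × 10^-11 m.
Converting to Å: λ = 0.2238 Å ≈ 0.224 Å.

0.224 Å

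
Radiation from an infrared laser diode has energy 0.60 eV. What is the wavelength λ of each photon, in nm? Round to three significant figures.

In SI units: E = 0.60 eV = 9.6131 × 10^-20 J.
The photon relation is λ = hc/E, giving λ = 2.066 × 10^-6 m.
Converting to nm: λ = 2066 nm ≈ 2070 nm.

2070 nm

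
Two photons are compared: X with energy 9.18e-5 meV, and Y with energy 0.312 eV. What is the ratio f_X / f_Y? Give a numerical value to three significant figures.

f_X = 2.220e7 Hz (from energy = 9.18e-5 meV, via f = E/h).
f_Y = 7.544e13 Hz (from energy = 0.312 eV, via f = E/h).
Ratio = 2.220e7 / 7.544e13 = 2.94e-7.

2.94e-7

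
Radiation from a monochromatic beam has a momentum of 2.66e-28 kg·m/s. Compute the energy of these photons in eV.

0.498 eV

The photon relation is E = pc, giving E = 7.974e-20 J.
Converting to eV: E = 0.4977 eV ≈ 0.498 eV.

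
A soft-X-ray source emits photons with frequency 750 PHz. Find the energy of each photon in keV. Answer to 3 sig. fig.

3.10 keV

Take h = 6.62607015 × 10^-34 J·s, 1 eV = 1.602176634 × 10^-19 J.
Convert to SI: f = 750 PHz = 7.5 × 10^17 Hz.
For a photon E = hf, so E = 4.970 × 10^-16 J.
Converting to keV: E = 3.102 keV ≈ 3.10 keV.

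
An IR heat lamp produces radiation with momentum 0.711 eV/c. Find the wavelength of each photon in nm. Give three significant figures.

Use h = 6.62607015e-34 J·s, c = 2.99792458e8 m/s, 1 eV = 1.602176634e-19 J.
Convert to SI: p = 0.711 eV/c = 3.7998e-28 kg·m/s.
Apply λ = h/p: λ = 1.744e-6 m.
Converting to nm: λ = 1744 nm ≈ 1740 nm.

1740 nm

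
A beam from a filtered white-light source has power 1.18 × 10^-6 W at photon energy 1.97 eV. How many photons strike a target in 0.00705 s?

Total energy: E_total = P·t = 1.18 × 10^-6 × 0.00705 = 8.319 × 10^-9 J.
Per-photon energy: E = 3.156 × 10^-19 J.
N = E_total / E_photon = 2.64 × 10^10.

2.64 × 10^10 photons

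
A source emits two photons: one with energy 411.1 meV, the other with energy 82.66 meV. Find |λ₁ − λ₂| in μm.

Using λ = hc/E: λ₁ = 3.0159 × 10^-6 m, λ₂ = 1.4999 × 10^-5 m.
|Δλ| = |3.0159 × 10^-6 − 1.4999 × 10^-5| = 1.20 × 10^-5 m = 12.0 μm.

12.0 μm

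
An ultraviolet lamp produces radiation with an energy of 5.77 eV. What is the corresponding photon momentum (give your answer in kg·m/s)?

3.08 × 10^-27 kg·m/s

Use c = 2.99792458 × 10^8 m/s, 1 eV = 1.602176634 × 10^-19 J.
In SI units: E = 5.77 eV = 9.2446 × 10^-19 J.
Since p = E/c for a photon, p = 3.084 × 10^-27 kg·m/s.
So p ≈ 3.08 × 10^-27 kg·m/s.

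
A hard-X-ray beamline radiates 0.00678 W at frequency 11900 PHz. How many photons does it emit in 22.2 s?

1.91 × 10^13 photons

Total energy: E_total = P·t = 0.00678 × 22.2 = 0.1505 J.
Per-photon energy: E = 7.885 × 10^-15 J.
N = E_total / E_photon = 1.91 × 10^13.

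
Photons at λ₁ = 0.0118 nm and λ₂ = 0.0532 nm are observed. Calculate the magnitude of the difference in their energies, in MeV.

Using E = hc/λ: E₁ = 1.683e-14 J, E₂ = 3.734e-15 J.
|ΔE| = |1.683e-14 − 3.734e-15| = 1.31e-14 J = 0.0818 MeV.

0.0818 MeV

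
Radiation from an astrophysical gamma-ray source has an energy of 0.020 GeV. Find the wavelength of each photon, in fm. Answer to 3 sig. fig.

62.0 fm

Convert to SI: E = 0.020 GeV = 3.2044e-12 J.
Since λ = hc/E for a photon, λ = 6.199e-14 m.
Converting to fm: λ = 61.99 fm ≈ 62.0 fm.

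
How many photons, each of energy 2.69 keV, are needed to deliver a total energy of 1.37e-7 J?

3.18e8 photons

Per-photon energy: E = 4.310e-16 J (from energy = 2.69 keV).
N = E_total / E_photon = 1.37e-7 J / 4.310e-16 J = 3.18e8.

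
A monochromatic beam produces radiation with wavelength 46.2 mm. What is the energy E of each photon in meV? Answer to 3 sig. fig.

0.0268 meV

First convert: λ = 46.2 mm = 0.0462 m.
The photon relation is E = hc/λ, giving E = 4.300 × 10^-24 J.
Converting to meV: E = 0.02684 meV ≈ 0.0268 meV.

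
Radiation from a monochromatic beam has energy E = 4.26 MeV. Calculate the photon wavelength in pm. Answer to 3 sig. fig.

0.291 pm

Take h = 6.62607015·10^-34 J·s, c = 2.99792458·10^8 m/s, 1 eV = 1.602176634·10^-19 J.
In SI units: E = 4.26 MeV = 6.8253·10^-13 J.
The photon relation is λ = hc/E, giving λ = 2.910·10^-13 m.
Converting to pm: λ = 0.2910 pm ≈ 0.291 pm.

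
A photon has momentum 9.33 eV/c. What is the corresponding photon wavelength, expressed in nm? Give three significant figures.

(h = 6.62607015e-34 J·s, c = 2.99792458e8 m/s, 1 eV = 1.602176634e-19 J.)
Convert to SI: p = 9.33 eV/c = 4.9862e-27 kg·m/s.
Apply λ = h/p: λ = 1.329e-7 m.
Converting to nm: λ = 132.9 nm ≈ 133 nm.

133 nm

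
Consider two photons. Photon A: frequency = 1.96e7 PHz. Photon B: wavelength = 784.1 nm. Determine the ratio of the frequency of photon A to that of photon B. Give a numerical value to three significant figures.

f_A = 1.960e22 Hz (from frequency = 1.96e7 PHz, via f given directly).
f_B = 3.823e14 Hz (from wavelength = 784.1 nm, via f = c/λ).
Ratio = 1.960e22 / 3.823e14 = 5.13e7.

5.13e7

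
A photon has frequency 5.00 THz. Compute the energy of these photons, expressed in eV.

First convert: f = 5.00 THz = 5.00 × 10^12 Hz.
Apply E = hf: E = 3.313 × 10^-21 J.
Converting to eV: E = 0.02068 eV ≈ 0.0207 eV.

0.0207 eV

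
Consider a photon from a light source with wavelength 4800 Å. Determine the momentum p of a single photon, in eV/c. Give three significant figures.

2.58 eV/c

(h = 6.62607015e-34 J·s, c = 2.99792458e8 m/s, 1 eV = 1.602176634e-19 J.)
In SI units: λ = 4800 Å = 4.8e-7 m.
Apply p = h/λ: p = 1.380e-27 kg·m/s.
Converting to eV/c: p = 2.583 eV/c ≈ 2.58 eV/c.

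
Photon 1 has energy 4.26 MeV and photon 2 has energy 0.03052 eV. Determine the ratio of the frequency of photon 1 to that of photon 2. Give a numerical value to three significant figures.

f_1 = 1.030e21 Hz (from energy = 4.26 MeV, via f = E/h).
f_2 = 7.380e12 Hz (from energy = 0.03052 eV, via f = E/h).
Ratio = 1.030e21 / 7.380e12 = 1.40e8.

1.40e8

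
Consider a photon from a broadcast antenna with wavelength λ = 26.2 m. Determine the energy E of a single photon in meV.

For a photon E = hc/λ, so E = 7.582 × 10^-27 J.
Converting to meV: E = 4.732 × 10^-5 meV ≈ 4.73 × 10^-5 meV.

4.73 × 10^-5 meV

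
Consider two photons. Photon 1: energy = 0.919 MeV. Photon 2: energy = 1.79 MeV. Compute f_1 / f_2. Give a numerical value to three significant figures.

0.513

f_1 = 2.222 × 10^20 Hz (from energy = 0.919 MeV, via f = E/h).
f_2 = 4.328 × 10^20 Hz (from energy = 1.79 MeV, via f = E/h).
Ratio = 2.222 × 10^20 / 4.328 × 10^20 = 0.513.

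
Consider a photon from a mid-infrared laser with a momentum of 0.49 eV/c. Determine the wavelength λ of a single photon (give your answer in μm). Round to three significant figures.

2.53 μm

Use h = 6.62607015 × 10^-34 J·s, c = 2.99792458 × 10^8 m/s, 1 eV = 1.602176634 × 10^-19 J.
First convert: p = 0.49 eV/c = 2.6187 × 10^-28 kg·m/s.
The photon relation is λ = h/p, giving λ = 2.530 × 10^-6 m.
Converting to μm: λ = 2.530 μm ≈ 2.53 μm.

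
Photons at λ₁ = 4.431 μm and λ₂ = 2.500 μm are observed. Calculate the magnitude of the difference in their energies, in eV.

0.216 eV

Using E = hc/λ: E₁ = 4.4831 × 10^-20 J, E₂ = 7.9458 × 10^-20 J.
|ΔE| = |4.4831 × 10^-20 − 7.9458 × 10^-20| = 3.46 × 10^-20 J = 0.216 eV.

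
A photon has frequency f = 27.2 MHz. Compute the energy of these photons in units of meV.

Convert to SI: f = 27.2 MHz = 2.72e7 Hz.
Apply E = hf: E = 1.802e-26 J.
Converting to meV: E = 1.125e-4 meV ≈ 1.12e-4 meV.

1.12e-4 meV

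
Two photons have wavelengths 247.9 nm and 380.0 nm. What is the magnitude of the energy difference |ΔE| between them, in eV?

Using E = hc/λ: E₁ = 8.0131e-19 J, E₂ = 5.2275e-19 J.
|ΔE| = |8.0131e-19 − 5.2275e-19| = 2.79e-19 J = 1.74 eV.

1.74 eV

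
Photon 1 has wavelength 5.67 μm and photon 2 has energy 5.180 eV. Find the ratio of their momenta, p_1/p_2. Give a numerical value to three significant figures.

p_1 = 1.169e-28 kg·m/s (from wavelength = 5.67 μm, via p = h/λ).
p_2 = 2.768e-27 kg·m/s (from energy = 5.180 eV, via p = E/c).
Ratio = 1.169e-28 / 2.768e-27 = 0.0422.

0.0422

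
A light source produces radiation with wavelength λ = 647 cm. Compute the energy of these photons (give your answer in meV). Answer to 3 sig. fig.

Take h = 6.62607015·10^-34 J·s, c = 2.99792458·10^8 m/s, 1 eV = 1.602176634·10^-19 J.
First convert: λ = 647 cm = 6.47 m.
Since E = hc/λ for a photon, E = 3.070·10^-26 J.
Converting to meV: E = 1.916·10^-4 meV ≈ 1.92·10^-4 meV.

1.92·10^-4 meV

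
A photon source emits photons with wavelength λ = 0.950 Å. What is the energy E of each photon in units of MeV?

In SI units: λ = 0.950 Å = 9.50e-11 m.
The photon relation is E = hc/λ, giving E = 2.091e-15 J.
Converting to MeV: E = 0.01305 MeV ≈ 0.0131 MeV.

0.0131 MeV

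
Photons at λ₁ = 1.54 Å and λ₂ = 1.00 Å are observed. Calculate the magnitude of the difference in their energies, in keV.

Using E = hc/λ: E₁ = 1.290e-15 J, E₂ = 1.986e-15 J.
|ΔE| = |1.290e-15 − 1.986e-15| = 6.97e-16 J = 4.35 keV.

4.35 keV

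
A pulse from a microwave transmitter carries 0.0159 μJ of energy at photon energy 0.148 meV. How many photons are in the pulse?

Per-photon energy: E = 2.371e-23 J (from energy = 0.148 meV).
N = E_total / E_photon = 1.59e-8 J / 2.371e-23 J = 6.71e14.

6.71e14 photons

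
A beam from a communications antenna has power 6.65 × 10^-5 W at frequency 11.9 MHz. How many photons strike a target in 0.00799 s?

Total energy: E_total = P·t = 6.65 × 10^-5 × 0.00799 = 5.313 × 10^-7 J.
Per-photon energy: E = 7.885 × 10^-27 J.
N = E_total / E_photon = 6.74 × 10^19.

6.74 × 10^19 photons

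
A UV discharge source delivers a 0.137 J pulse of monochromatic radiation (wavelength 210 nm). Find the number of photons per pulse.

1.45e17 photons

Per-photon energy: E = 9.459e-19 J (from wavelength = 210 nm).
N = E_total / E_photon = 0.137 J / 9.459e-19 J = 1.45e17.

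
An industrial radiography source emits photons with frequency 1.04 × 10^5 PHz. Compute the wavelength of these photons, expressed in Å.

First convert: f = 1.04 × 10^5 PHz = 1.04 × 10^20 Hz.
The photon relation is λ = c/f, giving λ = 2.883 × 10^-12 m.
Converting to Å: λ = 0.02883 Å ≈ 0.0288 Å.

0.0288 Å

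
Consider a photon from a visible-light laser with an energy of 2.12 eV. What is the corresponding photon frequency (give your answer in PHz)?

First convert: E = 2.12 eV = 3.3966e-19 J.
For a photon f = E/h, so f = 5.126e14 Hz.
Converting to PHz: f = 0.5126 PHz ≈ 0.513 PHz.

0.513 PHz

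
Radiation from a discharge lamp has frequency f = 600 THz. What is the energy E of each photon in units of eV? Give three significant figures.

First convert: f = 600 THz = 6.0·10^14 Hz.
Apply E = hf: E = 3.976·10^-19 J.
Converting to eV: E = 2.481 eV ≈ 2.48 eV.

2.48 eV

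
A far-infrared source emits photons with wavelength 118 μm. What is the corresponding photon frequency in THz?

2.54 THz

Use c = 2.99792458e8 m/s.
In SI units: λ = 118 μm = 1.18e-4 m.
Apply f = c/λ: f = 2.541e12 Hz.
Converting to THz: f = 2.541 THz ≈ 2.54 THz.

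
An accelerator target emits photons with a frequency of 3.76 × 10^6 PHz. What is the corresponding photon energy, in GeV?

0.0156 GeV

(h = 6.62607015 × 10^-34 J·s, 1 eV = 1.602176634 × 10^-19 J.)
Convert to SI: f = 3.76 × 10^6 PHz = 3.76 × 10^21 Hz.
Since E = hf for a photon, E = 2.491 × 10^-12 J.
Converting to GeV: E = 0.01555 GeV ≈ 0.0156 GeV.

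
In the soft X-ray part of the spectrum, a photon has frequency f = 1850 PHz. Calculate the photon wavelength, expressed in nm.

Use c = 2.99792458·10^8 m/s.
First convert: f = 1850 PHz = 1.85·10^18 Hz.
For a photon λ = c/f, so λ = 1.620·10^-10 m.
Converting to nm: λ = 0.1620 nm ≈ 0.162 nm.

0.162 nm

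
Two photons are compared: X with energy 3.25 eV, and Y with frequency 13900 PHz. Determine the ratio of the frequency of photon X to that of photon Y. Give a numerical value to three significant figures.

f_X = 7.858e14 Hz (from energy = 3.25 eV, via f = E/h).
f_Y = 1.390e19 Hz (from frequency = 13900 PHz, via f given directly).
Ratio = 7.858e14 / 1.390e19 = 5.65e-5.

5.65e-5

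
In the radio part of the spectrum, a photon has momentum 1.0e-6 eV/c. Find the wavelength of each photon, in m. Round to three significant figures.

Use h = 6.62607015e-34 J·s, c = 2.99792458e8 m/s, 1 eV = 1.602176634e-19 J.
Convert to SI: p = 1.0e-6 eV/c = 5.3443e-34 kg·m/s.
Since λ = h/p for a photon, λ = 1.240 m.
So λ ≈ 1.24 m.

1.24 m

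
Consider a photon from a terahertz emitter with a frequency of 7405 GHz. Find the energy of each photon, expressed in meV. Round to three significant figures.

First convert: f = 7405 GHz = 7.405 × 10^12 Hz.
Since E = hf for a photon, E = 4.907 × 10^-21 J.
Converting to meV: E = 30.62 meV ≈ 30.6 meV.

30.6 meV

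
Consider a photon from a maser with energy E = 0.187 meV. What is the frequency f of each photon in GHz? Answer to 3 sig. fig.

45.2 GHz

Take h = 6.62607015 × 10^-34 J·s, 1 eV = 1.602176634 × 10^-19 J.
First convert: E = 0.187 meV = 2.9961 × 10^-23 J.
For a photon f = E/h, so f = 4.522 × 10^10 Hz.
Converting to GHz: f = 45.22 GHz ≈ 45.2 GHz.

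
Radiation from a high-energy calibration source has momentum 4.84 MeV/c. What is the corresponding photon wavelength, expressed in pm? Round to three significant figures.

Convert to SI: p = 4.84 MeV/c = 2.5866 × 10^-21 kg·m/s.
Since λ = h/p for a photon, λ = 2.562 × 10^-13 m.
Converting to pm: λ = 0.2562 pm ≈ 0.256 pm.

0.256 pm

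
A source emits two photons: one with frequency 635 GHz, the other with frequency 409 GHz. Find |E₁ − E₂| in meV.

0.935 meV

Using E = hf: E₁ = 4.208e-22 J, E₂ = 2.710e-22 J.
|ΔE| = |4.208e-22 − 2.710e-22| = 1.50e-22 J = 0.935 meV.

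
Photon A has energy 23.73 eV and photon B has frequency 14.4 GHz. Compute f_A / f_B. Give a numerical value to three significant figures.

f_A = 5.738 × 10^15 Hz (from energy = 23.73 eV, via f = E/h).
f_B = 1.440 × 10^10 Hz (from frequency = 14.4 GHz, via f given directly).
Ratio = 5.738 × 10^15 / 1.440 × 10^10 = 3.98 × 10^5.

3.98 × 10^5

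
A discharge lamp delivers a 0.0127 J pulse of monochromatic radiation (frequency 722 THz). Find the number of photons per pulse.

2.65e16 photons

Per-photon energy: E = 4.784e-19 J (from frequency = 722 THz).
N = E_total / E_photon = 0.0127 J / 4.784e-19 J = 2.65e16.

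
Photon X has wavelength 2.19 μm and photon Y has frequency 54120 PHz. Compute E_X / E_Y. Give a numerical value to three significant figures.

E_X = 9.071 × 10^-20 J (from wavelength = 2.19 μm, via E = hc/λ).
E_Y = 3.586 × 10^-14 J (from frequency = 54120 PHz, via E = hf).
Ratio = 9.071 × 10^-20 / 3.586 × 10^-14 = 2.53 × 10^-6.

2.53 × 10^-6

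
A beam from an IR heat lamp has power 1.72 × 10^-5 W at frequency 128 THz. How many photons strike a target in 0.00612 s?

Total energy: E_total = P·t = 1.72 × 10^-5 × 0.00612 = 1.053 × 10^-7 J.
Per-photon energy: E = 8.481 × 10^-20 J.
N = E_total / E_photon = 1.24 × 10^12.

1.24 × 10^12 photons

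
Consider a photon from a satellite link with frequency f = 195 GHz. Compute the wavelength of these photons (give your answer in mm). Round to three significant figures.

Take c = 2.99792458 × 10^8 m/s.
First convert: f = 195 GHz = 1.95 × 10^11 Hz.
For a photon λ = c/f, so λ = 0.001537 m.
Converting to mm: λ = 1.537 mm ≈ 1.54 mm.

1.54 mm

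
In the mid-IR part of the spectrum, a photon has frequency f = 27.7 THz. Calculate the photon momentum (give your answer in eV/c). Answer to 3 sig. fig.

0.115 eV/c

Convert to SI: f = 27.7 THz = 2.77·10^13 Hz.
For a photon p = hf/c, so p = 6.122·10^-29 kg·m/s.
Converting to eV/c: p = 0.1146 eV/c ≈ 0.115 eV/c.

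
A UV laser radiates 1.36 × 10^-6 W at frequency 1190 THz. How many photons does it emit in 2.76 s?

Total energy: E_total = P·t = 1.36 × 10^-6 × 2.76 = 3.754 × 10^-6 J.
Per-photon energy: E = 7.885 × 10^-19 J.
N = E_total / E_photon = 4.76 × 10^12.

4.76 × 10^12 photons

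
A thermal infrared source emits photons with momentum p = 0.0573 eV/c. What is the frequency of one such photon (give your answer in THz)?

Convert to SI: p = 0.0573 eV/c = 3.0623 × 10^-29 kg·m/s.
For a photon f = pc/h, so f = 1.386 × 10^13 Hz.
Converting to THz: f = 13.86 THz ≈ 13.9 THz.

13.9 THz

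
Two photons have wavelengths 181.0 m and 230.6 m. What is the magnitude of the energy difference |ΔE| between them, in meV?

1.47e-6 meV

Using E = hc/λ: E₁ = 1.0975e-27 J, E₂ = 8.6142e-28 J.
|ΔE| = |1.0975e-27 − 8.6142e-28| = 2.36e-28 J = 1.47e-6 meV.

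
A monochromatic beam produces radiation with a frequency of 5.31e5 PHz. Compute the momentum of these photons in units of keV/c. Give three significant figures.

2200 keV/c

Take h = 6.62607015e-34 J·s, c = 2.99792458e8 m/s, 1 eV = 1.602176634e-19 J.
First convert: f = 5.31e5 PHz = 5.31e20 Hz.
Apply p = hf/c: p = 1.174e-21 kg·m/s.
Converting to keV/c: p = 2196 keV/c ≈ 2200 keV/c.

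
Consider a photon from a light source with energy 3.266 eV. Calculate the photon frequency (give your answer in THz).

Convert to SI: E = 3.266 eV = 5.2327e-19 J.
Since f = E/h for a photon, f = 7.897e14 Hz.
Converting to THz: f = 789.7 THz ≈ 790 THz.

790 THz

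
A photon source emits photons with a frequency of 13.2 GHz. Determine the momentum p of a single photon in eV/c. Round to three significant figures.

5.46e-5 eV/c

Use h = 6.62607015e-34 J·s, c = 2.99792458e8 m/s, 1 eV = 1.602176634e-19 J.
Convert to SI: f = 13.2 GHz = 1.32e10 Hz.
Since p = hf/c for a photon, p = 2.917e-32 kg·m/s.
Converting to eV/c: p = 5.459e-5 eV/c ≈ 5.46e-5 eV/c.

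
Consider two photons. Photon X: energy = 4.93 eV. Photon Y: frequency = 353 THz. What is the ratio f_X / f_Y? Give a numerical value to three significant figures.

3.38

f_X = 1.192e15 Hz (from energy = 4.93 eV, via f = E/h).
f_Y = 3.530e14 Hz (from frequency = 353 THz, via f given directly).
Ratio = 1.192e15 / 3.530e14 = 3.38.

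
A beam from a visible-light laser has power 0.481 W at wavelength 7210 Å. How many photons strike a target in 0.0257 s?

Total energy: E_total = P·t = 0.481 × 0.0257 = 0.01236 J.
Per-photon energy: E = 2.755·10^-19 J.
N = E_total / E_photon = 4.49·10^16.

4.49·10^16 photons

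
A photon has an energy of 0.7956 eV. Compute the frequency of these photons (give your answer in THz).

Use h = 6.62607015e-34 J·s, 1 eV = 1.602176634e-19 J.
In SI units: E = 0.7956 eV = 1.2747e-19 J.
Since f = E/h for a photon, f = 1.924e14 Hz.
Converting to THz: f = 192.4 THz ≈ 192 THz.

192 THz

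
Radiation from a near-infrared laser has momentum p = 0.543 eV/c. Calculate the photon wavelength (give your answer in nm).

First convert: p = 0.543 eV/c = 2.9019 × 10^-28 kg·m/s.
The photon relation is λ = h/p, giving λ = 2.283 × 10^-6 m.
Converting to nm: λ = 2283 nm ≈ 2280 nm.

2280 nm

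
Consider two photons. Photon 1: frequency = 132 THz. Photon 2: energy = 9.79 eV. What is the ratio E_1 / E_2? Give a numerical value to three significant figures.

E_1 = 8.746e-20 J (from frequency = 132 THz, via E = hf).
E_2 = 1.569e-18 J (from energy = 9.79 eV, via E given directly).
Ratio = 8.746e-20 / 1.569e-18 = 0.0558.

0.0558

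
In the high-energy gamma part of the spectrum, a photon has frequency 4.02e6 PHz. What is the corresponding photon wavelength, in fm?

74.6 fm

First convert: f = 4.02e6 PHz = 4.02e21 Hz.
Apply λ = c/f: λ = 7.458e-14 m.
Converting to fm: λ = 74.58 fm ≈ 74.6 fm.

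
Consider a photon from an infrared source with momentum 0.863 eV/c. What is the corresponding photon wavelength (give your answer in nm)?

1440 nm

(h = 6.62607015 × 10^-34 J·s, c = 2.99792458 × 10^8 m/s, 1 eV = 1.602176634 × 10^-19 J.)
In SI units: p = 0.863 eV/c = 4.6121 × 10^-28 kg·m/s.
Apply λ = h/p: λ = 1.437 × 10^-6 m.
Converting to nm: λ = 1437 nm ≈ 1440 nm.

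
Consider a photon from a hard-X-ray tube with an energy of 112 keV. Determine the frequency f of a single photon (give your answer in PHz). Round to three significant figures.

2.71 × 10^4 PHz

First convert: E = 112 keV = 1.7944 × 10^-14 J.
For a photon f = E/h, so f = 2.708 × 10^19 Hz.
Converting to PHz: f = 27080 PHz ≈ 2.71 × 10^4 PHz.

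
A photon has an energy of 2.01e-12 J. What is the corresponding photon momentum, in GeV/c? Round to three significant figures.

0.0125 GeV/c

(c = 2.99792458e8 m/s, 1 eV = 1.602176634e-19 J.)
Apply p = E/c: p = 6.705e-21 kg·m/s.
Converting to GeV/c: p = 0.01255 GeV/c ≈ 0.0125 GeV/c.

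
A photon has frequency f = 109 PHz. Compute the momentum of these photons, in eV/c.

In SI units: f = 109 PHz = 1.09e17 Hz.
For a photon p = hf/c, so p = 2.409e-25 kg·m/s.
Converting to eV/c: p = 450.8 eV/c ≈ 451 eV/c.

451 eV/c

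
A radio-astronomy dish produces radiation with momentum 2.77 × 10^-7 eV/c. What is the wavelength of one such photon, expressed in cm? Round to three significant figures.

In SI units: p = 2.77 × 10^-7 eV/c = 1.4804 × 10^-34 kg·m/s.
Since λ = h/p for a photon, λ = 4.476 m.
Converting to cm: λ = 447.6 cm ≈ 448 cm.

448 cm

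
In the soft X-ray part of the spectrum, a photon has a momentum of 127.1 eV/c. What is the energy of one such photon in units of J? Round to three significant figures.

In SI units: p = 127.1 eV/c = 6.7926·10^-26 kg·m/s.
Since E = pc for a photon, E = 2.036·10^-17 J.
So E ≈ 2.04·10^-17 J.

2.04·10^-17 J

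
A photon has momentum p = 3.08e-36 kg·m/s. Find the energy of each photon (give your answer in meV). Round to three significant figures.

5.76e-6 meV

(c = 2.99792458e8 m/s, 1 eV = 1.602176634e-19 J.)
Since E = pc for a photon, E = 9.234e-28 J.
Converting to meV: E = 5.763e-6 meV ≈ 5.76e-6 meV.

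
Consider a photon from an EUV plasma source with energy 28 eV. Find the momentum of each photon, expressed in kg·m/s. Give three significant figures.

Take c = 2.99792458·10^8 m/s, 1 eV = 1.602176634·10^-19 J.
Convert to SI: E = 28 eV = 4.4861·10^-18 J.
Apply p = E/c: p = 1.496·10^-26 kg·m/s.
So p ≈ 1.50·10^-26 kg·m/s.

1.50·10^-26 kg·m/s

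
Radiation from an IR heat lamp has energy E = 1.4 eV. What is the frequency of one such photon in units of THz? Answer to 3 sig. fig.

First convert: E = 1.4 eV = 2.2430e-19 J.
For a photon f = E/h, so f = 3.385e14 Hz.
Converting to THz: f = 338.5 THz ≈ 339 THz.

339 THz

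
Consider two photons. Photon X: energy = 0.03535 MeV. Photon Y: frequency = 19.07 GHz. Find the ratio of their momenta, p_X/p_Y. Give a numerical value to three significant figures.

p_X = 1.889 × 10^-23 kg·m/s (from energy = 0.03535 MeV, via p = E/c).
p_Y = 4.215 × 10^-32 kg·m/s (from frequency = 19.07 GHz, via p = hf/c).
Ratio = 1.889 × 10^-23 / 4.215 × 10^-32 = 4.48 × 10^8.

4.48 × 10^8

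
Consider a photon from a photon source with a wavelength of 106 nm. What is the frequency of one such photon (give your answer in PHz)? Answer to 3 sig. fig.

In SI units: λ = 106 nm = 1.06 × 10^-7 m.
The photon relation is f = c/λ, giving f = 2.828 × 10^15 Hz.
Converting to PHz: f = 2.828 PHz ≈ 2.83 PHz.

2.83 PHz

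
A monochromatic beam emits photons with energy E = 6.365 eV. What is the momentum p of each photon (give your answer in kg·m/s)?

3.40 × 10^-27 kg·m/s

Use c = 2.99792458 × 10^8 m/s, 1 eV = 1.602176634 × 10^-19 J.
Convert to SI: E = 6.365 eV = 1.0198 × 10^-18 J.
The photon relation is p = E/c, giving p = 3.402 × 10^-27 kg·m/s.
So p ≈ 3.40 × 10^-27 kg·m/s.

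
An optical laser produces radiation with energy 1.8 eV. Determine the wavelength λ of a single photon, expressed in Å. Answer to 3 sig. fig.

6890 Å

Take h = 6.62607015 × 10^-34 J·s, c = 2.99792458 × 10^8 m/s, 1 eV = 1.602176634 × 10^-19 J.
First convert: E = 1.8 eV = 2.8839 × 10^-19 J.
The photon relation is λ = hc/E, giving λ = 6.888 × 10^-7 m.
Converting to Å: λ = 6888 Å ≈ 6890 Å.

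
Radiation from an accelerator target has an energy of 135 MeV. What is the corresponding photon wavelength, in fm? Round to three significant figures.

9.18 fm

Convert to SI: E = 135 MeV = 2.1629e-11 J.
Since λ = hc/E for a photon, λ = 9.184e-15 m.
Converting to fm: λ = 9.184 fm ≈ 9.18 fm.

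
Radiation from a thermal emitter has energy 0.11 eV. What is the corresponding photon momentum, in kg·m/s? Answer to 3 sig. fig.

5.88 × 10^-29 kg·m/s

First convert: E = 0.11 eV = 1.7624 × 10^-20 J.
For a photon p = E/c, so p = 5.879 × 10^-29 kg·m/s.
So p ≈ 5.88 × 10^-29 kg·m/s.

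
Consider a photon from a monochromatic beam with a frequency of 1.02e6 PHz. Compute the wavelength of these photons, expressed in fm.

294 fm

In SI units: f = 1.02e6 PHz = 1.02e21 Hz.
For a photon λ = c/f, so λ = 2.939e-13 m.
Converting to fm: λ = 293.9 fm ≈ 294 fm.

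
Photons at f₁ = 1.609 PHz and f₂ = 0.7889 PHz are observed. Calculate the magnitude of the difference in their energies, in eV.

3.39 eV

Using E = hf: E₁ = 1.0661e-18 J, E₂ = 5.2273e-19 J.
|ΔE| = |1.0661e-18 − 5.2273e-19| = 5.43e-19 J = 3.39 eV.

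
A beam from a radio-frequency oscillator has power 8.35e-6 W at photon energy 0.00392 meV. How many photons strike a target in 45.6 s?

6.06e20 photons

Total energy: E_total = P·t = 8.35e-6 × 45.6 = 3.808e-4 J.
Per-photon energy: E = 6.281e-25 J.
N = E_total / E_photon = 6.06e20.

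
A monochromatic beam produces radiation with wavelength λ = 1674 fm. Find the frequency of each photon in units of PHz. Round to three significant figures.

1.79 × 10^5 PHz

Convert to SI: λ = 1674 fm = 1.674 × 10^-12 m.
Apply f = c/λ: f = 1.791 × 10^20 Hz.
Converting to PHz: f = 179100 PHz ≈ 1.79 × 10^5 PHz.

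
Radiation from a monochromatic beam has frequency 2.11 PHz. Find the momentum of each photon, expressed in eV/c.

8.73 eV/c

(h = 6.62607015 × 10^-34 J·s, c = 2.99792458 × 10^8 m/s, 1 eV = 1.602176634 × 10^-19 J.)
Convert to SI: f = 2.11 PHz = 2.11 × 10^15 Hz.
Apply p = hf/c: p = 4.664 × 10^-27 kg·m/s.
Converting to eV/c: p = 8.726 eV/c ≈ 8.73 eV/c.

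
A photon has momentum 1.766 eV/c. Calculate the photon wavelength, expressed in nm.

Take h = 6.62607015 × 10^-34 J·s, c = 2.99792458 × 10^8 m/s, 1 eV = 1.602176634 × 10^-19 J.
In SI units: p = 1.766 eV/c = 9.4380 × 10^-28 kg·m/s.
The photon relation is λ = h/p, giving λ = 7.021 × 10^-7 m.
Converting to nm: λ = 702.1 nm ≈ 702 nm.

702 nm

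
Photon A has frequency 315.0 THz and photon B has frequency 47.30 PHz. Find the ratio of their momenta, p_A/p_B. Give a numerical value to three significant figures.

p_A = 6.962·10^-28 kg·m/s (from frequency = 315.0 THz, via p = hf/c).
p_B = 1.045·10^-25 kg·m/s (from frequency = 47.30 PHz, via p = hf/c).
Ratio = 6.962·10^-28 / 1.045·10^-25 = 6.66·10^-3.

6.66·10^-3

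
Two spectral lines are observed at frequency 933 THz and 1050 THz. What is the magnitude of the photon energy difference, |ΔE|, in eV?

Using E = hf: E₁ = 6.182e-19 J, E₂ = 6.957e-19 J.
|ΔE| = |6.182e-19 − 6.957e-19| = 7.75e-20 J = 0.484 eV.

0.484 eV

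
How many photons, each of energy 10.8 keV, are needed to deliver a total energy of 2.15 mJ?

Per-photon energy: E = 1.730·10^-15 J (from energy = 10.8 keV).
N = E_total / E_photon = 0.00215 J / 1.730·10^-15 J = 1.24·10^12.

1.24·10^12 photons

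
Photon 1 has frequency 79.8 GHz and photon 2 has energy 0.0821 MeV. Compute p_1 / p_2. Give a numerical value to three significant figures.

4.02e-9

p_1 = 1.764e-31 kg·m/s (from frequency = 79.8 GHz, via p = hf/c).
p_2 = 4.388e-23 kg·m/s (from energy = 0.0821 MeV, via p = E/c).
Ratio = 1.764e-31 / 4.388e-23 = 4.02e-9.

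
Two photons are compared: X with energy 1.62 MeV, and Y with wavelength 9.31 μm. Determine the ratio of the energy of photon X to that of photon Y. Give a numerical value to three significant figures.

E_X = 2.596e-13 J (from energy = 1.62 MeV, via E given directly).
E_Y = 2.134e-20 J (from wavelength = 9.31 μm, via E = hc/λ).
Ratio = 2.596e-13 / 2.134e-20 = 1.22e7.

1.22e7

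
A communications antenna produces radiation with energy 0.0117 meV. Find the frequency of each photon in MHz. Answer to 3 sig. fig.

2830 MHz

First convert: E = 0.0117 meV = 1.8745 × 10^-24 J.
The photon relation is f = E/h, giving f = 2.829 × 10^9 Hz.
Converting to MHz: f = 2829 MHz ≈ 2830 MHz.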